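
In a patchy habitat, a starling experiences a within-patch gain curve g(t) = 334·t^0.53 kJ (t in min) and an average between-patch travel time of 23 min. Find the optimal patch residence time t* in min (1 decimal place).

Maximise g(t)/(T+t): set derivative to zero → g'(t)(T+t) = g(t).
g'(t) = 0.53·334·t^-0.47. Setting 0.53·334·t^-0.47 = 334·t^0.53/(23+t) gives 0.53(23+t) = t, so 0.47·t = 0.53×23.
t* = 0.53×23/0.47 = 25.94 min.

25.9 min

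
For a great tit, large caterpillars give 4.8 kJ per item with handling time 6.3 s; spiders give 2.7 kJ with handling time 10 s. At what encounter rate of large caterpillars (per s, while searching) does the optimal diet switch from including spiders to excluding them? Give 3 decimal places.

0.087 per s

The zero-one rule: include spiders iff E₂/h₂ > λE₁/(1+λh₁). Equality gives the switch point.
λE₁h₂ = E₂ + λE₂h₁ ⇒ λ = E₂/(E₁h₂ − E₂h₁) = 2.7/(48 − 17.01) = 0.08712 per s.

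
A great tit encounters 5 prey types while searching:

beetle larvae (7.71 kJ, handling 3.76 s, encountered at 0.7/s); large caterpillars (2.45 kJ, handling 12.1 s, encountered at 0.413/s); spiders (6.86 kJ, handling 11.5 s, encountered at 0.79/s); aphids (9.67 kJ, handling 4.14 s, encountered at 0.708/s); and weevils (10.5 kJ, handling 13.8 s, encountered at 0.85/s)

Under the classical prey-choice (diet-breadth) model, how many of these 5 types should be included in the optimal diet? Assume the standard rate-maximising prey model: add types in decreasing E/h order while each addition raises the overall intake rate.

E/h in descending order: aphids 2.34, beetle larvae 2.05, weevils 0.761, spiders 0.597, large caterpillars 0.202 kJ/s. The optimal diet is the largest prefix of this list for which every included type satisfies E_i/h_i > R on the types above it.
Rate on top 1: 1.742. beetle larvae: 2.05 > 1.742 → include.
Rate on top 2: 1.865. weevils: 0.761 < 1.865 → exclude; stop.
Optimal diet: aphids, beetle larvae — 2 of 5 types.

2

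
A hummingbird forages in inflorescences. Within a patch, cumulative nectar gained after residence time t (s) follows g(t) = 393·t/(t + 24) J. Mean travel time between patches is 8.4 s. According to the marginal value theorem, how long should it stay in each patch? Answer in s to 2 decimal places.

Maximise g(t)/(T+t): set derivative to zero → g'(t)(T+t) = g(t).
g'(t) = 393·24/(t + 24)². Setting 393·24/(t+24)² = 393t/[(t+24)(8.4+t)] gives 24(8.4+t) = t(t+24), so t² = 24×8.4 = 201.6.
t* = √201.6 = 14.2 s.

14.20 s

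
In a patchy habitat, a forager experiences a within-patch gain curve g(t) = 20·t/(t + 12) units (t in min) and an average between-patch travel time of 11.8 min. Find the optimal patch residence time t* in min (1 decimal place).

11.9 min

Optimal t* satisfies g'(t*) = g(t*)/(T + t*).
g'(t) = 20·12/(t + 12)². Setting 20·12/(t+12)² = 20t/[(t+12)(11.8+t)] gives 12(11.8+t) = t(t+12), so t² = 12×11.8 = 141.6.
t* = √141.6 = 11.9 min.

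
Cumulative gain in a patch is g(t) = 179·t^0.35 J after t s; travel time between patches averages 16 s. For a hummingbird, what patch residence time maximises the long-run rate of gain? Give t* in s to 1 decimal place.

Maximise g(t)/(T+t): set derivative to zero → g'(t)(T+t) = g(t).
g'(t) = 0.35·179·t^-0.65. Setting 0.35·179·t^-0.65 = 179·t^0.35/(16+t) gives 0.35(16+t) = t, so 0.65·t = 0.35×16.
t* = 0.35×16/0.65 = 8.615 s.

8.6 s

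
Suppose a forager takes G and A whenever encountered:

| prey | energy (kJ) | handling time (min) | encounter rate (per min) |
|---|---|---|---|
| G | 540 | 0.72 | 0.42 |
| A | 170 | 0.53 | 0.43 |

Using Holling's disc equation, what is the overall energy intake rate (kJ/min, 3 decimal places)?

195.975 kJ/min

R = Σλ_iE_i / (1 + Σλ_ih_i)
Numerator: 0.42×540 + 0.43×170 = 299.9
Denominator: 1 + 0.42×0.72 + 0.43×0.53 = 1.53
R = 299.9/1.53 = 196 kJ/min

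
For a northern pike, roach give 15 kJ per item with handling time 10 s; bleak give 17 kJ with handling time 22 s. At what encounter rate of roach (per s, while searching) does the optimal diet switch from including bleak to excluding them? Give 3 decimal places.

0.106 per s

At the threshold, the rate on roach alone equals the profitability of bleak: λ·15/(1 + λ·10) = 17/22 = 0.7727.
Rearranging, λ(15 − 0.7727×10) = 0.7727, so λ = 0.7727/7.273 = 0.1062 per s.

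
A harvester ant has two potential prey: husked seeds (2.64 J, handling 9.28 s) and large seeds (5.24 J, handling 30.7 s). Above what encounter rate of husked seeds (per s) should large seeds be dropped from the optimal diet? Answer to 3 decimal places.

0.162 per s

At the threshold, the rate on husked seeds alone equals the profitability of large seeds: λ·2.64/(1 + λ·9.28) = 5.24/30.7 = 0.1707.
Rearranging, λ(2.64 − 0.1707×9.28) = 0.1707, so λ = 0.1707/1.056 = 0.1616 per s.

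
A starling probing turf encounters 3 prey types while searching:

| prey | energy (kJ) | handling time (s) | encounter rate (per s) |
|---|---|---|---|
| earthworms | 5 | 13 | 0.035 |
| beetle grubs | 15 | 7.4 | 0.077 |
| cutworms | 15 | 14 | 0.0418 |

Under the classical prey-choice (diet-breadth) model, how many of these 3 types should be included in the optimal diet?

2

Rank by E/h (kJ/s): beetle grubs 2.03, cutworms 1.07, earthworms 0.385. Include each in turn until the next type's E/h falls below the running intake rate.
Rate on top 1: 0.7358. cutworms: 1.07 > 0.7358 → include.
Rate on top 2: 0.8269. earthworms: 0.385 < 0.8269 → exclude; stop.
Optimal diet: beetle grubs, cutworms — 2 of 3 types.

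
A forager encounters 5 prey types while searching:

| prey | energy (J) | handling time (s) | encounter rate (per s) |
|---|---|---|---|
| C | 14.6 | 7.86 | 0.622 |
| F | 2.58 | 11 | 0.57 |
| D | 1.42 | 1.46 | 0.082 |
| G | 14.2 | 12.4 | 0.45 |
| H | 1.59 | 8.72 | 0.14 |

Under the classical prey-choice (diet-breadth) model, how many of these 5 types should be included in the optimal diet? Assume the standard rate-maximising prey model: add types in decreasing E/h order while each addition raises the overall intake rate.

E/h in descending order: C 1.86, G 1.15, D 0.973, F 0.235, H 0.182 J/s. The optimal diet is the largest prefix of this list for which every included type satisfies E_i/h_i > R on the types above it.
Rate on top 1: 1.542. G: 1.15 < 1.542 → exclude; stop.
Optimal diet: C — 1 of 5 types.

1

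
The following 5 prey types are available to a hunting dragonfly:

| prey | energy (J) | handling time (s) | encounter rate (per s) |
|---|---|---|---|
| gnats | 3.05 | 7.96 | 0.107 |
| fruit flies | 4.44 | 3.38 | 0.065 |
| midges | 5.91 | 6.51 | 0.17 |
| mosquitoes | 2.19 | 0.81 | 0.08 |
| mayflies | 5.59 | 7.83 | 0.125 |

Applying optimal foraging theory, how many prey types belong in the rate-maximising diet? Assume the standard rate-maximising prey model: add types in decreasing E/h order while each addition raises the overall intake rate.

Rank by E/h (J/s): mosquitoes 2.7, fruit flies 1.31, midges 0.908, mayflies 0.714, gnats 0.383. Include each in turn until the next type's E/h falls below the running intake rate.
Rate on top 1: 0.1645. fruit flies: 1.31 > 0.1645 → include.
Rate on top 2: 0.3611. midges: 0.908 > 0.3611 → include.
Rate on top 3: 0.6141. mayflies: 0.714 > 0.6141 → include.
Rate on top 4: 0.6431. gnats: 0.383 < 0.6431 → exclude; stop.
Optimal diet: mosquitoes, fruit flies, midges, mayflies — 4 of 5 types.

4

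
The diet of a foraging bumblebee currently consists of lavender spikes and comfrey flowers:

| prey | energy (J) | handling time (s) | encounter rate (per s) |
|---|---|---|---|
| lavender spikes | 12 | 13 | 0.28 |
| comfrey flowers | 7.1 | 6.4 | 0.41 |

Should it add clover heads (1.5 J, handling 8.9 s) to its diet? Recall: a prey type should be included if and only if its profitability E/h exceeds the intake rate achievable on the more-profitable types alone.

No

Current rate: (0.28×12 + 0.41×7.1)/(1 + 0.28×13 + 0.41×6.4) = 0.8633 J/s.
Profitability of clover heads: 1.5/8.9 = 0.1685 J/s.
Since 0.1685 < R, time spent handling clover heads is better spent searching.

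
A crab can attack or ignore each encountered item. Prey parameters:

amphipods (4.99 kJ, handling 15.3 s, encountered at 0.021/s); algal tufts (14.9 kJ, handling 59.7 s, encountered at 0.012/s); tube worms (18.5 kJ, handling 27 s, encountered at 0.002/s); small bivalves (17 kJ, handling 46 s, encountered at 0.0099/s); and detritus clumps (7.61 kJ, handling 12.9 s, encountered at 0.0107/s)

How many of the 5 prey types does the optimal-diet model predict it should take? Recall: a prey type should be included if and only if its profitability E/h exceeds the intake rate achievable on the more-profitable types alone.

Rank by E/h (kJ/s): tube worms 0.685, detritus clumps 0.59, small bivalves 0.37, amphipods 0.326, algal tufts 0.25. Include each in turn until the next type's E/h falls below the running intake rate.
Rate on top 1: 0.0351. detritus clumps: 0.59 > 0.0351 → include.
Rate on top 2: 0.09935. small bivalves: 0.37 > 0.09935 → include.
Rate on top 3: 0.174. amphipods: 0.326 > 0.174 → include.
Rate on top 4: 0.1989. algal tufts: 0.25 > 0.1989 → include.
Optimal diet: tube worms, detritus clumps, small bivalves, amphipods, algal tufts — 5 of 5 types.

5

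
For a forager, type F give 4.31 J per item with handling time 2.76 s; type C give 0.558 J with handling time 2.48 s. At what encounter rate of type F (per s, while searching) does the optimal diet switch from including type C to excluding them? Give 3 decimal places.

0.061 per s

At the threshold, the rate on type F alone equals the profitability of type C: λ·4.31/(1 + λ·2.76) = 0.558/2.48 = 0.225.
Rearranging, λ(4.31 − 0.225×2.76) = 0.225, so λ = 0.225/3.689 = 0.06099 per s.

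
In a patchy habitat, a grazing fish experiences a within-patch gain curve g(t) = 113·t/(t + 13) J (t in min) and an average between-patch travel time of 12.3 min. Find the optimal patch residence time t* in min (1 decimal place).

12.6 min

Optimal t* satisfies g'(t*) = g(t*)/(T + t*).
g'(t) = 113·13/(t + 13)². Setting 113·13/(t+13)² = 113t/[(t+13)(12.3+t)] gives 13(12.3+t) = t(t+13), so t² = 13×12.3 = 159.9.
t* = √159.9 = 12.65 min.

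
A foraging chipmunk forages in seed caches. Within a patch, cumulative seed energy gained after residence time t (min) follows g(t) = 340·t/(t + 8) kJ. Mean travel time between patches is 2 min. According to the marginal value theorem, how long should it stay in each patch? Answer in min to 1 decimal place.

By the marginal value theorem, leave when the instantaneous gain rate g'(t) equals the habitat-wide average g(t)/(T + t).
g'(t) = 340·8/(t + 8)². Setting 340·8/(t+8)² = 340t/[(t+8)(2+t)] gives 8(2+t) = t(t+8), so t² = 8×2 = 16.
t* = √16 = 4 min.

4.0 min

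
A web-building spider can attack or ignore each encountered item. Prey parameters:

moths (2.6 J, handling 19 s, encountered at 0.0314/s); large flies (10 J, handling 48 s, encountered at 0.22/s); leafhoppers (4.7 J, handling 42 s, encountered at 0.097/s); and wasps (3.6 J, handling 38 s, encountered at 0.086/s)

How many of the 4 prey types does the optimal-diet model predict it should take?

Rank by E/h (J/s): large flies 0.208, moths 0.137, leafhoppers 0.112, wasps 0.0947. Include each in turn until the next type's E/h falls below the running intake rate.
Rate on top 1: 0.1903. moths: 0.137 < 0.1903 → exclude; stop.
Optimal diet: large flies — 1 of 4 types.

1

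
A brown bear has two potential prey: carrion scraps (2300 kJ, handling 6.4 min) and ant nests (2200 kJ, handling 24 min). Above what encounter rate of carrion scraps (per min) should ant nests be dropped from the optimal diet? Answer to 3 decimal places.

The zero-one rule: include ant nests iff E₂/h₂ > λE₁/(1+λh₁). Equality gives the switch point.
λE₁h₂ = E₂ + λE₂h₁ ⇒ λ = E₂/(E₁h₂ − E₂h₁) = 2200/(5.52e+04 − 1.408e+04) = 0.0535 per min.

0.054 per min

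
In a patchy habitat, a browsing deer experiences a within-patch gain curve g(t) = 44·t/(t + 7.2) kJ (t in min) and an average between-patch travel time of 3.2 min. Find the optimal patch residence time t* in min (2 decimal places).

4.80 min

By the marginal value theorem, leave when the instantaneous gain rate g'(t) equals the habitat-wide average g(t)/(T + t).
g'(t) = 44·7.2/(t + 7.2)². Setting 44·7.2/(t+7.2)² = 44t/[(t+7.2)(3.2+t)] gives 7.2(3.2+t) = t(t+7.2), so t² = 7.2×3.2 = 23.04.
t* = √23.04 = 4.8 min.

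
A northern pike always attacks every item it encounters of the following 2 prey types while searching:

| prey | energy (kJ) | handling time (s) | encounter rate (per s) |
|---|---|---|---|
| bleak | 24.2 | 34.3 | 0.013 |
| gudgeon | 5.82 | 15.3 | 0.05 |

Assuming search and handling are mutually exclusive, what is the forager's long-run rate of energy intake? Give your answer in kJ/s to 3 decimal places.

0.274 kJ/s

R = (0.013×24.2 + 0.05×5.82) / (1 + 0.013×34.3 + 0.05×15.3) = 0.6056/2.211 = 0.2739 kJ/s.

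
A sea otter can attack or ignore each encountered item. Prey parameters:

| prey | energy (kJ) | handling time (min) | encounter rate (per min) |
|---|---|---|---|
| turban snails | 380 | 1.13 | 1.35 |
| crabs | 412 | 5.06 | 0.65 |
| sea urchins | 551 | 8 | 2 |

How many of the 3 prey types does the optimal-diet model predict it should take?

1

Rank by E/h (kJ/min): turban snails 336, crabs 81.4, sea urchins 68.9. Include each in turn until the next type's E/h falls below the running intake rate.
Rate on top 1: 203.1. crabs: 81.4 < 203.1 → exclude; stop.
Optimal diet: turban snails — 1 of 3 types.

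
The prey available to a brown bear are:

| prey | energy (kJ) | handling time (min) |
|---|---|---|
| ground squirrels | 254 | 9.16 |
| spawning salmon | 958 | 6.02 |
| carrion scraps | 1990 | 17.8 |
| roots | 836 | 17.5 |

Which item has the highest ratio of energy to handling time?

spawning salmon

Profitability E/h (kJ/min): ground squirrels = 254/9.16 = 27.7, spawning salmon = 958/6.02 = 159, carrion scraps = 1990/17.8 = 112, roots = 836/17.5 = 47.8.
Ranked: spawning salmon > carrion scraps > roots > ground squirrels.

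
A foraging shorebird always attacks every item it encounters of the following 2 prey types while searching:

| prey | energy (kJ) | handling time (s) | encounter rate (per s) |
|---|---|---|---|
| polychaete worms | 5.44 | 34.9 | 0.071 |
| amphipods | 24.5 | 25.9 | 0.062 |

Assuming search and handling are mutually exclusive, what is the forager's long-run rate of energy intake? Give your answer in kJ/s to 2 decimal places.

R = (0.071×5.44 + 0.062×24.5) / (1 + 0.071×34.9 + 0.062×25.9) = 1.905/5.084 = 0.3748 kJ/s.

0.37 kJ/s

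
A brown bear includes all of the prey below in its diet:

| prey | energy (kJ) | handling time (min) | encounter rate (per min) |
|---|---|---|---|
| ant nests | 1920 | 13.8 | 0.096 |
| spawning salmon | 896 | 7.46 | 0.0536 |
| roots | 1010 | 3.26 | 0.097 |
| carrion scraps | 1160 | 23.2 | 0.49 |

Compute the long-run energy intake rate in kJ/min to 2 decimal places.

62.37 kJ/min

R = Σλ_iE_i / (1 + Σλ_ih_i)
Numerator: 0.096×1920 + 0.0536×896 + 0.097×1010 + 0.49×1160 = 898.7
Denominator: 1 + 0.096×13.8 + 0.0536×7.46 + 0.097×3.26 + 0.49×23.2 = 14.41
R = 898.7/14.41 = 62.37 kJ/min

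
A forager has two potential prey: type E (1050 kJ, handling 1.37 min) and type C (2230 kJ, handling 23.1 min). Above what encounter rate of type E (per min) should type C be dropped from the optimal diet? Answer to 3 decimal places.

The zero-one rule: include type C iff E₂/h₂ > λE₁/(1+λh₁). Equality gives the switch point.
λE₁h₂ = E₂ + λE₂h₁ ⇒ λ = E₂/(E₁h₂ − E₂h₁) = 2230/(2.426e+04 − 3055) = 0.1052 per min.

0.105 per min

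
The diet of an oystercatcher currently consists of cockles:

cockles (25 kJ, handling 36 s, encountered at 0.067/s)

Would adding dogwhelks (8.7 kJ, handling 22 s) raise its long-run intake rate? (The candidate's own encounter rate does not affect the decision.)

Intake rate on the current diet: R = (0.067×25) / (1 + 0.067×36) = 1.675/3.412 = 0.4909 kJ/s.
Profitability of dogwhelks: 8.7/22 = 0.3955 kJ/s.
0.3955 < 0.4909, so adding dogwhelks would lower the average — exclude it.

No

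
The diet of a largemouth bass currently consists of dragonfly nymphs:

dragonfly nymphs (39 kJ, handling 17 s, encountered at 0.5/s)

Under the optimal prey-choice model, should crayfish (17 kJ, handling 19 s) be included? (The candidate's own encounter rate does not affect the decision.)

Current rate: (0.5×39)/(1 + 0.5×17) = 2.053 kJ/s.
crayfish: E/h = 17/19 = 0.8947 kJ/s.
0.8947 < 2.053, so adding crayfish would lower the average — exclude it.

No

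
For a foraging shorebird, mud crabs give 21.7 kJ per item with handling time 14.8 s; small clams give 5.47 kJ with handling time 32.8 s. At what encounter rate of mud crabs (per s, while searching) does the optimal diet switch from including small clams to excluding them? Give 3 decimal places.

0.009 per s

The zero-one rule: include small clams iff E₂/h₂ > λE₁/(1+λh₁). Equality gives the switch point.
λE₁h₂ = E₂ + λE₂h₁ ⇒ λ = E₂/(E₁h₂ − E₂h₁) = 5.47/(711.8 − 80.96) = 0.008671 per s.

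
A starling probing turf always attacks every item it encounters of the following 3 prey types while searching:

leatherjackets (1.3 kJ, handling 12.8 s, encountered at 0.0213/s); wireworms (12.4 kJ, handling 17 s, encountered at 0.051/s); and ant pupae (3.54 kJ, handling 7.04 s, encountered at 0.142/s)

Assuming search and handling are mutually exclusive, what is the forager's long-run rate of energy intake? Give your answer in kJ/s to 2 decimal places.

0.37 kJ/s

Energy encountered per unit search time: 0.0213×1.3 + 0.051×12.4 + 0.142×3.54 = 1.163 kJ/s.
Handling time per unit search time: 0.0213×12.8 + 0.051×17 + 0.142×7.04 = 2.139.
Rate = 1.163/(1 + 2.139) = 0.3704 kJ/s.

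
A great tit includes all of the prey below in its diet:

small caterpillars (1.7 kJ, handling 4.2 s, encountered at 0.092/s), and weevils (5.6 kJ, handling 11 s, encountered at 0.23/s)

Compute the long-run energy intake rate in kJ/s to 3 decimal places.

Energy encountered per unit search time: 0.092×1.7 + 0.23×5.6 = 1.444 kJ/s.
Handling time per unit search time: 0.092×4.2 + 0.23×11 = 2.916.
Rate = 1.444/(1 + 2.916) = 0.3688 kJ/s.

0.369 kJ/s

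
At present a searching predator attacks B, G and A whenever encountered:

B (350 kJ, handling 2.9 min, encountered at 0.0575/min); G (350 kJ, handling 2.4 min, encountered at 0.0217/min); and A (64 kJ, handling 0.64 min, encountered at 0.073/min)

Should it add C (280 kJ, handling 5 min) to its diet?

On B, G and A alone, R = ΣλE/(1+Σλh) = 32.39/1.266 = 25.6 kJ/min.
C: E/h = 280/5 = 56 kJ/min.
56 > 25.6, so adding C raises the average — include it.

Yes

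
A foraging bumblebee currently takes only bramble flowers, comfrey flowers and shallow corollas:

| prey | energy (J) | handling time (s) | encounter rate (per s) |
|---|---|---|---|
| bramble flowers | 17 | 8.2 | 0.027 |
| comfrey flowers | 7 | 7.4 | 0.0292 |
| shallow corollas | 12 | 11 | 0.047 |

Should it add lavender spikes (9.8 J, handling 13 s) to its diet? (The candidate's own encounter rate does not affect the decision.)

Yes

On bramble flowers, comfrey flowers and shallow corollas alone, R = ΣλE/(1+Σλh) = 1.227/1.954 = 0.628 J/s.
lavender spikes: E/h = 9.8/13 = 0.7538 J/s.
0.7538 > 0.628, so adding lavender spikes raises the average — include it.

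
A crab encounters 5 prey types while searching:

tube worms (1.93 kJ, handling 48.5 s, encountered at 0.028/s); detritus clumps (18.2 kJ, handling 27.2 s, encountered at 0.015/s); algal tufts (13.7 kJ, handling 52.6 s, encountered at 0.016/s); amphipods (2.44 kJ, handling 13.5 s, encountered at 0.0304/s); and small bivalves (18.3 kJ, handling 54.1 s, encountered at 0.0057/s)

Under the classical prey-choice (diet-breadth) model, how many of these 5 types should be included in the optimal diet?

3

E/h in descending order: detritus clumps 0.669, small bivalves 0.338, algal tufts 0.26, amphipods 0.181, tube worms 0.0398 kJ/s. The optimal diet is the largest prefix of this list for which every included type satisfies E_i/h_i > R on the types above it.
Rate on top 1: 0.1939. small bivalves: 0.338 > 0.1939 → include.
Rate on top 2: 0.2198. algal tufts: 0.26 > 0.2198 → include.
Rate on top 3: 0.2332. amphipods: 0.181 < 0.2332 → exclude; stop.
Optimal diet: detritus clumps, small bivalves, algal tufts — 3 of 5 types.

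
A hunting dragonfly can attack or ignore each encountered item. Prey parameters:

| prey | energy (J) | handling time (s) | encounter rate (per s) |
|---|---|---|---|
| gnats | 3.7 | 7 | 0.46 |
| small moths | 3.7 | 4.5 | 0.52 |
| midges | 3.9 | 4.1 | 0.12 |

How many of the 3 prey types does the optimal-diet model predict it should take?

Profitabilities (E/h, J/s): midges 0.951, small moths 0.822, gnats 0.529. Add prey in this order while the next type's profitability exceeds the intake rate on those already taken.
Rate on top 1: 0.3137. small moths: 0.822 > 0.3137 → include.
Rate on top 2: 0.6242. gnats: 0.529 < 0.6242 → exclude; stop.
Optimal diet: midges, small moths — 2 of 3 types.

2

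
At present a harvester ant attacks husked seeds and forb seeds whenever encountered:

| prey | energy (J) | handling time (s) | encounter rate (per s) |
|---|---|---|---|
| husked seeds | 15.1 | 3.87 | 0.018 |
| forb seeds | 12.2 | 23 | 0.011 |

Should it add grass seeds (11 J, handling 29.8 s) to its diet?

Yes

On husked seeds and forb seeds alone, R = ΣλE/(1+Σλh) = 0.406/1.323 = 0.307 J/s.
grass seeds: E/h = 11/29.8 = 0.3691 J/s.
0.3691 > 0.307, so adding grass seeds raises the average — include it.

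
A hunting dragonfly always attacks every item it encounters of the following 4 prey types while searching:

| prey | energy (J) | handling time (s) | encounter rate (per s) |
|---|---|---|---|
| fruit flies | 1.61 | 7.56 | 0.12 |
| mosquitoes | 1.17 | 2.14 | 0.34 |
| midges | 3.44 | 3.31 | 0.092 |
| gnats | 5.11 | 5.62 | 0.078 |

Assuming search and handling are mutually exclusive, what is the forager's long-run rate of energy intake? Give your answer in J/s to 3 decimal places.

0.387 J/s

R = Σλ_iE_i / (1 + Σλ_ih_i)
Numerator: 0.12×1.61 + 0.34×1.17 + 0.092×3.44 + 0.078×5.11 = 1.306
Denominator: 1 + 0.12×7.56 + 0.34×2.14 + 0.092×3.31 + 0.078×5.62 = 3.378
R = 1.306/3.378 = 0.3867 J/s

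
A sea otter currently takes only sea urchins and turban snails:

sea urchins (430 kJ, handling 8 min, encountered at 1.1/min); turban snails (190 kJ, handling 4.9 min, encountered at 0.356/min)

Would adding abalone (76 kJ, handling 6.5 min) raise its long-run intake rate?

Current rate: (1.1×430 + 0.356×190)/(1 + 1.1×8 + 0.356×4.9) = 46.83 kJ/min.
Profitability of abalone: 76/6.5 = 11.69 kJ/min.
Since 11.69 < R, time spent handling abalone is better spent searching.

No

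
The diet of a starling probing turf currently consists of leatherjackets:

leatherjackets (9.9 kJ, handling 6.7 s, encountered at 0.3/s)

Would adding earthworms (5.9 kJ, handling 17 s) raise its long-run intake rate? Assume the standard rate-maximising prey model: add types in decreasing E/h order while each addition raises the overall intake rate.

No

Intake rate on the current diet: R = (0.3×9.9) / (1 + 0.3×6.7) = 2.97/3.01 = 0.9867 kJ/s.
Profitability of earthworms: 5.9/17 = 0.3471 kJ/s.
Since 0.3471 < R, time spent handling earthworms is better spent searching.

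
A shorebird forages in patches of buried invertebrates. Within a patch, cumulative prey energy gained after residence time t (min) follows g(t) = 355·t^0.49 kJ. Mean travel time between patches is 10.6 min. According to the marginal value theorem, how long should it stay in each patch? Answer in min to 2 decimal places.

Optimal t* satisfies g'(t*) = g(t*)/(T + t*).
g'(t) = 0.49·355·t^-0.51. Setting 0.49·355·t^-0.51 = 355·t^0.49/(10.6+t) gives 0.49(10.6+t) = t, so 0.51·t = 0.49×10.6.
t* = 0.49×10.6/0.51 = 10.18 min.

10.18 min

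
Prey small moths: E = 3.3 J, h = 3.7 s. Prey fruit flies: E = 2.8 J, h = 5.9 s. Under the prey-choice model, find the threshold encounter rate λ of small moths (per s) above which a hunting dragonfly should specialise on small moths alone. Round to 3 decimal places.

At the threshold, the rate on small moths alone equals the profitability of fruit flies: λ·3.3/(1 + λ·3.7) = 2.8/5.9 = 0.4746.
Rearranging, λ(3.3 − 0.4746×3.7) = 0.4746, so λ = 0.4746/1.544 = 0.3074 per s.

0.307 per s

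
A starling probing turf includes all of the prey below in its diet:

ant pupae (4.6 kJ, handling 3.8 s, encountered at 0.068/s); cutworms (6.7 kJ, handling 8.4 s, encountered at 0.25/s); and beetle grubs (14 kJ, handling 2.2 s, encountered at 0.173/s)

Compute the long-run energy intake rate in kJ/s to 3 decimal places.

Energy encountered per unit search time: 0.068×4.6 + 0.25×6.7 + 0.173×14 = 4.41 kJ/s.
Handling time per unit search time: 0.068×3.8 + 0.25×8.4 + 0.173×2.2 = 2.739.
Rate = 4.41/(1 + 2.739) = 1.179 kJ/s.

1.179 kJ/s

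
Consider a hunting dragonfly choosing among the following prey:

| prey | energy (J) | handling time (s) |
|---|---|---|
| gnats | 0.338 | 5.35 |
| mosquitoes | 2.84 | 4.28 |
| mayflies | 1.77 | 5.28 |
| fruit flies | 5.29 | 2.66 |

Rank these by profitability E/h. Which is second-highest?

mosquitoes

In descending order of E/h:
fruit flies: 5.29/2.66 = 1.99 J/s
mosquitoes: 2.84/4.28 = 0.664 J/s
mayflies: 1.77/5.28 = 0.335 J/s
gnats: 0.338/5.35 = 0.0632 J/s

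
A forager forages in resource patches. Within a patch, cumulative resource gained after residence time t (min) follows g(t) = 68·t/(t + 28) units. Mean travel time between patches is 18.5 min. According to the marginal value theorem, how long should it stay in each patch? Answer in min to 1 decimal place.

By the marginal value theorem, leave when the instantaneous gain rate g'(t) equals the habitat-wide average g(t)/(T + t).
g'(t) = 68·28/(t + 28)². Setting 68·28/(t+28)² = 68t/[(t+28)(18.5+t)] gives 28(18.5+t) = t(t+28), so t² = 28×18.5 = 518.
t* = √518 = 22.76 min.

22.8 min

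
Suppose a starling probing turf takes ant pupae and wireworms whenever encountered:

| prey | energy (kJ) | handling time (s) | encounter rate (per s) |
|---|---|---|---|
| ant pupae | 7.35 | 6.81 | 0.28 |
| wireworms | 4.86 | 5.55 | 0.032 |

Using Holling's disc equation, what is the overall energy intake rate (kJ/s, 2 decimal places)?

R = Σλ_iE_i / (1 + Σλ_ih_i)
Numerator: 0.28×7.35 + 0.032×4.86 = 2.214
Denominator: 1 + 0.28×6.81 + 0.032×5.55 = 3.084
R = 2.214/3.084 = 0.7177 kJ/s

0.72 kJ/s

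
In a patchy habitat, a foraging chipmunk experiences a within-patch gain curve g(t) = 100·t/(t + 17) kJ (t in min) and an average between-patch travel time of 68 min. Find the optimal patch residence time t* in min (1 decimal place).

By the marginal value theorem, leave when the instantaneous gain rate g'(t) equals the habitat-wide average g(t)/(T + t).
g'(t) = 100·17/(t + 17)². Setting 100·17/(t+17)² = 100t/[(t+17)(68+t)] gives 17(68+t) = t(t+17), so t² = 17×68 = 1156.
t* = √1156 = 34 min.

34.0 min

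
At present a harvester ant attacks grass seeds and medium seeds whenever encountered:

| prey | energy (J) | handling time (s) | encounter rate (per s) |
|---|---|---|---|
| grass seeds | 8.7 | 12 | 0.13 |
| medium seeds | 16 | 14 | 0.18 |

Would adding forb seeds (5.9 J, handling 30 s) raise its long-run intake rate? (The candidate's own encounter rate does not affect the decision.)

No

Current rate: (0.13×8.7 + 0.18×16)/(1 + 0.13×12 + 0.18×14) = 0.7896 J/s.
forb seeds: E/h = 5.9/30 = 0.1967 J/s.
Since 0.1967 < R, time spent handling forb seeds is better spent searching.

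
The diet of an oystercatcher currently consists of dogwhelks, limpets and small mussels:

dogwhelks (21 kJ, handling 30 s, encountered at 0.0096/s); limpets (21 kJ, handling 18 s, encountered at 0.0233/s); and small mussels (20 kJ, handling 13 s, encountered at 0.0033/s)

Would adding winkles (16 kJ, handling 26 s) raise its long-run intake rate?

Yes

On dogwhelks, limpets and small mussels alone, R = ΣλE/(1+Σλh) = 0.7569/1.75 = 0.4324 kJ/s.
Profitability of winkles: 16/26 = 0.6154 kJ/s.
Since 0.6154 > R, including winkles increases the long-run rate.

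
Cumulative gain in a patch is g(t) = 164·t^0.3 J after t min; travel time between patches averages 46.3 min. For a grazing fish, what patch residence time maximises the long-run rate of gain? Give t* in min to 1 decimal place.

By the marginal value theorem, leave when the instantaneous gain rate g'(t) equals the habitat-wide average g(t)/(T + t).
g'(t) = 0.3·164·t^-0.7. Setting 0.3·164·t^-0.7 = 164·t^0.3/(46.3+t) gives 0.3(46.3+t) = t, so 0.70·t = 0.3×46.3.
t* = 0.3×46.3/0.70 = 19.84 min.

19.8 min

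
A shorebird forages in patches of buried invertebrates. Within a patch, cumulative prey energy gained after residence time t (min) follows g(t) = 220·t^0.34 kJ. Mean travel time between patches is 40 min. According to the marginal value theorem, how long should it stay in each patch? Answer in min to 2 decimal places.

By the marginal value theorem, leave when the instantaneous gain rate g'(t) equals the habitat-wide average g(t)/(T + t).
g'(t) = 0.34·220·t^-0.66. Setting 0.34·220·t^-0.66 = 220·t^0.34/(40+t) gives 0.34(40+t) = t, so 0.66·t = 0.34×40.
t* = 0.34×40/0.66 = 20.61 min.

20.61 min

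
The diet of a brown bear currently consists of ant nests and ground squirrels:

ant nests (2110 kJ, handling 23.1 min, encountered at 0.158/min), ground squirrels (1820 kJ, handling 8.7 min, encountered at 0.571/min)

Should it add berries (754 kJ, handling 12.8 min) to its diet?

Intake rate on the current diet: R = (0.158×2110 + 0.571×1820) / (1 + 0.158×23.1 + 0.571×8.7) = 1373/9.617 = 142.7 kJ/min.
Profitability of berries: 754/12.8 = 58.91 kJ/min.
Since 58.91 < R, time spent handling berries is better spent searching.

No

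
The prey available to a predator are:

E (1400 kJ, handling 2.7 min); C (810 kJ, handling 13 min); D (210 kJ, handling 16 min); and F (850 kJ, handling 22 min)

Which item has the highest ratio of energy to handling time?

Profitability E/h (kJ/min): E = 1400/2.7 = 519, C = 810/13 = 62.3, D = 210/16 = 13.1, F = 850/22 = 38.6.
Ranked: E > C > F > D.

E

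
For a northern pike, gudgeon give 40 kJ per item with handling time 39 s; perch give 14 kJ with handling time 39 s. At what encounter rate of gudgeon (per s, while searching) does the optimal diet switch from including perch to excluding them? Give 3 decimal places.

The zero-one rule: include perch iff E₂/h₂ > λE₁/(1+λh₁). Equality gives the switch point.
λE₁h₂ = E₂ + λE₂h₁ ⇒ λ = E₂/(E₁h₂ − E₂h₁) = 14/(1560 − 546) = 0.01381 per s.

0.014 per s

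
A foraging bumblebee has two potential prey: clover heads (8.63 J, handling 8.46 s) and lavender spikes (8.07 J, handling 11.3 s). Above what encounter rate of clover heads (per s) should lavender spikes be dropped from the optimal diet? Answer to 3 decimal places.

At the threshold, the rate on clover heads alone equals the profitability of lavender spikes: λ·8.63/(1 + λ·8.46) = 8.07/11.3 = 0.7142.
Rearranging, λ(8.63 − 0.7142×8.46) = 0.7142, so λ = 0.7142/2.588 = 0.2759 per s.

0.276 per s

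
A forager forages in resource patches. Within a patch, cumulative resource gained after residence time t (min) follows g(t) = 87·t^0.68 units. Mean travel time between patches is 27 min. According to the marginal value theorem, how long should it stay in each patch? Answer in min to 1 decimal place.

Maximise g(t)/(T+t): set derivative to zero → g'(t)(T+t) = g(t).
g'(t) = 0.68·87·t^-0.32. Setting 0.68·87·t^-0.32 = 87·t^0.68/(27+t) gives 0.68(27+t) = t, so 0.32·t = 0.68×27.
t* = 0.68×27/0.32 = 57.38 min.

57.4 min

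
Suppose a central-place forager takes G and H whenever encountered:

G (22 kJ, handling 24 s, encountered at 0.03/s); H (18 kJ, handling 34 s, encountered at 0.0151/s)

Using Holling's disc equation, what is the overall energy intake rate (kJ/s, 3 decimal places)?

0.417 kJ/s

Energy encountered per unit search time: 0.03×22 + 0.0151×18 = 0.9318 kJ/s.
Handling time per unit search time: 0.03×24 + 0.0151×34 = 1.233.
Rate = 0.9318/(1 + 1.233) = 0.4172 kJ/s.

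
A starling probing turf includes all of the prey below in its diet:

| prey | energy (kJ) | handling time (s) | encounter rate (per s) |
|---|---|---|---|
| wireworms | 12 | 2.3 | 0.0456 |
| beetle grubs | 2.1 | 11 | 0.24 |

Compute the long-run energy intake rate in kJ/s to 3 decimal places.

R = (0.0456×12 + 0.24×2.1) / (1 + 0.0456×2.3 + 0.24×11) = 1.051/3.745 = 0.2807 kJ/s.

0.281 kJ/s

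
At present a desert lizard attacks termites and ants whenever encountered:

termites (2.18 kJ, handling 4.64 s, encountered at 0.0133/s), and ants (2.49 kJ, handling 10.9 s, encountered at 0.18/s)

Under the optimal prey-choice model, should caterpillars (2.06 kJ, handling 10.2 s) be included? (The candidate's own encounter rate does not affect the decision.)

Current rate: (0.0133×2.18 + 0.18×2.49)/(1 + 0.0133×4.64 + 0.18×10.9) = 0.1578 kJ/s.
caterpillars: E/h = 2.06/10.2 = 0.202 kJ/s.
0.202 > 0.1578, so adding caterpillars raises the average — include it.

Yes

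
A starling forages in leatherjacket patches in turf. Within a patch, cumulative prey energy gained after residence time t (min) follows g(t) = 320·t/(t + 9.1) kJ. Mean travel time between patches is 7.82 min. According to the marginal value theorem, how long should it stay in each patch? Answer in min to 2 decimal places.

Optimal t* satisfies g'(t*) = g(t*)/(T + t*).
g'(t) = 320·9.1/(t + 9.1)². Setting 320·9.1/(t+9.1)² = 320t/[(t+9.1)(7.82+t)] gives 9.1(7.82+t) = t(t+9.1), so t² = 9.1×7.82 = 71.16.
t* = √71.16 = 8.436 min.

8.44 min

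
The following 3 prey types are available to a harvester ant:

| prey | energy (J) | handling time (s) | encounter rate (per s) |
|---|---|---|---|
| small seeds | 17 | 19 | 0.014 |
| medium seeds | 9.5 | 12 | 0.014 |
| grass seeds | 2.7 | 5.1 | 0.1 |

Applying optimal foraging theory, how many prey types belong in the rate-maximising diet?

Rank by E/h (J/s): small seeds 0.895, medium seeds 0.792, grass seeds 0.529. Include each in turn until the next type's E/h falls below the running intake rate.
Rate on top 1: 0.188. medium seeds: 0.792 > 0.188 → include.
Rate on top 2: 0.2587. grass seeds: 0.529 > 0.2587 → include.
Optimal diet: small seeds, medium seeds, grass seeds — 3 of 3 types.

3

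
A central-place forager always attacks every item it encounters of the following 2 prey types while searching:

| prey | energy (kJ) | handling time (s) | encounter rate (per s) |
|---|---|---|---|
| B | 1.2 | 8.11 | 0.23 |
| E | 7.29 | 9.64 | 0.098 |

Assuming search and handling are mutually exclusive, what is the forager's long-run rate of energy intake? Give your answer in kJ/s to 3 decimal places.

0.260 kJ/s

Energy encountered per unit search time: 0.23×1.2 + 0.098×7.29 = 0.9904 kJ/s.
Handling time per unit search time: 0.23×8.11 + 0.098×9.64 = 2.81.
Rate = 0.9904/(1 + 2.81) = 0.26 kJ/s.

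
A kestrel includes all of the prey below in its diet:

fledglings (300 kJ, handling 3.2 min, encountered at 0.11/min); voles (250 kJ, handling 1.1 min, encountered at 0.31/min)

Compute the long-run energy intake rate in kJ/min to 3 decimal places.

65.269 kJ/min

R = Σλ_iE_i / (1 + Σλ_ih_i)
Numerator: 0.11×300 + 0.31×250 = 110.5
Denominator: 1 + 0.11×3.2 + 0.31×1.1 = 1.693
R = 110.5/1.693 = 65.27 kJ/min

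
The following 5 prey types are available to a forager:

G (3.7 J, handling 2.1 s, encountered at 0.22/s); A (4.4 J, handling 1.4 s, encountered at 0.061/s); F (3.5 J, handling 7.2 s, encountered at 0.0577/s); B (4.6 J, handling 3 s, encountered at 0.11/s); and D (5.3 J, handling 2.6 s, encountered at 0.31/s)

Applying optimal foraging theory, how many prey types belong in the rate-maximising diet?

4

E/h in descending order: A 3.14, D 2.04, G 1.76, B 1.53, F 0.486 J/s. The optimal diet is the largest prefix of this list for which every included type satisfies E_i/h_i > R on the types above it.
Rate on top 1: 0.2473. D: 2.04 > 0.2473 → include.
Rate on top 2: 1.011. G: 1.76 > 1.011 → include.
Rate on top 3: 1.158. B: 1.53 > 1.158 → include.
Rate on top 4: 1.204. F: 0.486 < 1.204 → exclude; stop.
Optimal diet: A, D, G, B — 4 of 5 types.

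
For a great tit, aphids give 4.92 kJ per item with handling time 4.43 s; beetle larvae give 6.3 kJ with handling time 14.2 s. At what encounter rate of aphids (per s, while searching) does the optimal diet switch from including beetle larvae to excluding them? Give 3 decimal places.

At the threshold, the rate on aphids alone equals the profitability of beetle larvae: λ·4.92/(1 + λ·4.43) = 6.3/14.2 = 0.4437.
Rearranging, λ(4.92 − 0.4437×4.43) = 0.4437, so λ = 0.4437/2.955 = 0.1502 per s.

0.150 per s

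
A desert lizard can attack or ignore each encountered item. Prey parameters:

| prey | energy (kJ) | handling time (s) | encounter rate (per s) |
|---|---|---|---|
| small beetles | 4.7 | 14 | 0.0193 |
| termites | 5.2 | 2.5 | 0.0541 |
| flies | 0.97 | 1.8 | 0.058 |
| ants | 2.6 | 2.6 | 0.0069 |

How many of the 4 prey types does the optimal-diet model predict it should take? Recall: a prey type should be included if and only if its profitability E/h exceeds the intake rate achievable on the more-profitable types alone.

4

Rank by E/h (kJ/s): termites 2.08, ants 1, flies 0.539, small beetles 0.336. Include each in turn until the next type's E/h falls below the running intake rate.
Rate on top 1: 0.2478. ants: 1 > 0.2478 → include.
Rate on top 2: 0.2595. flies: 0.539 > 0.2595 → include.
Rate on top 3: 0.2827. small beetles: 0.336 > 0.2827 → include.
Optimal diet: termites, ants, flies, small beetles — 4 of 4 types.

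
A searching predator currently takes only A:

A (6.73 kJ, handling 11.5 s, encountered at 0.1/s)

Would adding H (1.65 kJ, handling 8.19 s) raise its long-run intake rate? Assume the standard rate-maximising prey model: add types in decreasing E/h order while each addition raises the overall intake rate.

Current rate: (0.1×6.73)/(1 + 0.1×11.5) = 0.313 kJ/s.
H: E/h = 1.65/8.19 = 0.2015 kJ/s.
Since 0.2015 < R, time spent handling H is better spent searching.

No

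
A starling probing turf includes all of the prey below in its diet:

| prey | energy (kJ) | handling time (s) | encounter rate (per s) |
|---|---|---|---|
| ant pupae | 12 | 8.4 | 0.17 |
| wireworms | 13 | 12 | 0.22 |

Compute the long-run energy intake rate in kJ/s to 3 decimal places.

0.967 kJ/s

R = Σλ_iE_i / (1 + Σλ_ih_i)
Numerator: 0.17×12 + 0.22×13 = 4.9
Denominator: 1 + 0.17×8.4 + 0.22×12 = 5.068
R = 4.9/5.068 = 0.9669 kJ/s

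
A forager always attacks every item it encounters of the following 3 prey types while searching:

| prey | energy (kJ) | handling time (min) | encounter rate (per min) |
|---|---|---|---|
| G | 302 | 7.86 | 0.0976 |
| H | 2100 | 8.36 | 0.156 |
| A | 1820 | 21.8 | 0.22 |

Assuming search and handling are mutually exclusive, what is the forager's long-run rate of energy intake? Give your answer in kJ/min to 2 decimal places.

96.28 kJ/min

R = (0.0976×302 + 0.156×2100 + 0.22×1820) / (1 + 0.0976×7.86 + 0.156×8.36 + 0.22×21.8) = 757.5/7.867 = 96.28 kJ/min.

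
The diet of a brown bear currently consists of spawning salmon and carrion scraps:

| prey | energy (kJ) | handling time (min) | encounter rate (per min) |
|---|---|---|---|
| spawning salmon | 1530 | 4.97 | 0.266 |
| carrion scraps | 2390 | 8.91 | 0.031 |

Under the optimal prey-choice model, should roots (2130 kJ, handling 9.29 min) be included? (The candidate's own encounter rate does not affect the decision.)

Intake rate on the current diet: R = (0.266×1530 + 0.031×2390) / (1 + 0.266×4.97 + 0.031×8.91) = 481.1/2.598 = 185.2 kJ/min.
Profitability of roots: 2130/9.29 = 229.3 kJ/min.
Since 229.3 > R, including roots increases the long-run rate.

Yes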